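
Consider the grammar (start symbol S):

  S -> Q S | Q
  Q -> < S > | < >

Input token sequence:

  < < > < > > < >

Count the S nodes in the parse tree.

4

[S [Q < [S [Q < >] [S [Q < >]]] >] [S [Q < >]]]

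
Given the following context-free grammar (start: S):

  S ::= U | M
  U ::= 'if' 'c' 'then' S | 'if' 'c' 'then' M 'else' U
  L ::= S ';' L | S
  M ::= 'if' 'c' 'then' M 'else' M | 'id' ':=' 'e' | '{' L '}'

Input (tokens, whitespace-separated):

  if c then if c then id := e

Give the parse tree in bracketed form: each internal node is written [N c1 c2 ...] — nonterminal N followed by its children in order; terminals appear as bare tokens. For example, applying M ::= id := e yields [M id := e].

[S [U if c then [S [U if c then [S [M id := e]]]]]]

S
U
if c then S
if c then U
if c then if c then S
if c then if c then M
if c then if c then id := e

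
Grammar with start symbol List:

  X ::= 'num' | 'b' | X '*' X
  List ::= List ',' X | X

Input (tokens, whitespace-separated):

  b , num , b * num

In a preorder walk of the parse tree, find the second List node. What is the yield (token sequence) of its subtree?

[List [List [List [X b]] , [X num]] , [X [X b] * [X num]]]

b , num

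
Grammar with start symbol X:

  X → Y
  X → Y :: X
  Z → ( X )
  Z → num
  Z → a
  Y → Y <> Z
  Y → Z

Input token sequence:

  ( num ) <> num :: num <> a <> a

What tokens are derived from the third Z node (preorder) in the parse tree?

num

[X [Y [Y [Z ( [X [Y [Z num]]] )]] <> [Z num]] :: [X [Y [Y [Y [Z num]] <> [Z a]] <> [Z a]]]]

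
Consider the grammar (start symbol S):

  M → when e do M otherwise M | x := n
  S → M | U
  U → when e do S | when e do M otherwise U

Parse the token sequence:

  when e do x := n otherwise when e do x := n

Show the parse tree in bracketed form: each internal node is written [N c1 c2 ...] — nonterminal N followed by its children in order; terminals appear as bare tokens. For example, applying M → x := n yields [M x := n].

[S [U when e do [M x := n] otherwise [U when e do [S [M x := n]]]]]

S
U
when e do M otherwise U
when e do x := n otherwise U
when e do x := n otherwise when e do S
when e do x := n otherwise when e do M
when e do x := n otherwise when e do x := n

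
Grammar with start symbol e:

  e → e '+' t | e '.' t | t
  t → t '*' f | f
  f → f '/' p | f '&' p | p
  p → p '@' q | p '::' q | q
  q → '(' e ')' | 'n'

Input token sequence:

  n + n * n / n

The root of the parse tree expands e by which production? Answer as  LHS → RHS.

e → e '+' t

[e [e [t [f [p [q n]]]]] + [t [t [f [p [q n]]]] * [f [f [p [q n]]] / [p [q n]]]]]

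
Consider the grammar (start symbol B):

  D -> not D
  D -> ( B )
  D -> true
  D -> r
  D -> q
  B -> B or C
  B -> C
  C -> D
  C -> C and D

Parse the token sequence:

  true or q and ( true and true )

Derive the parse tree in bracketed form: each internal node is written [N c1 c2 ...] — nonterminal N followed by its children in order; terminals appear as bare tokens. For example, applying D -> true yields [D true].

[B [B [C [D true]]] or [C [C [D q]] and [D ( [B [C [C [D true]] and [D true]]] )]]]

B
B or C
C or C
D or C
true or C
true or C and D
true or D and D
true or q and D
true or q and ( B )
true or q and ( C )
true or q and ( C and D )
true or q and ( D and D )
true or q and ( true and D )
true or q and ( true and true )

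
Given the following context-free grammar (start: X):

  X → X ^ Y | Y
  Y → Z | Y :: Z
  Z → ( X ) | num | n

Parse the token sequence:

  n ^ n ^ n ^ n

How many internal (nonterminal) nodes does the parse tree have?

[X [X [X [X [Y [Z n]]] ^ [Y [Z n]]] ^ [Y [Z n]]] ^ [Y [Z n]]]

12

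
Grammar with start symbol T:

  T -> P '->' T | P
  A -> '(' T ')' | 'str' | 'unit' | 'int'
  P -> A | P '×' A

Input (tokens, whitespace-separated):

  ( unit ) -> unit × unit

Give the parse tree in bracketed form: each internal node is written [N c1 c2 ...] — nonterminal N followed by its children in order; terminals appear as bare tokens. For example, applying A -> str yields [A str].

[T [P [A ( [T [P [A unit]]] )]] -> [T [P [P [A unit]] × [A unit]]]]

T
P -> T
A -> T
( T ) -> T
( P ) -> T
( A ) -> T
( unit ) -> T
( unit ) -> P
( unit ) -> P × A
( unit ) -> A × A
( unit ) -> unit × A
( unit ) -> unit × unit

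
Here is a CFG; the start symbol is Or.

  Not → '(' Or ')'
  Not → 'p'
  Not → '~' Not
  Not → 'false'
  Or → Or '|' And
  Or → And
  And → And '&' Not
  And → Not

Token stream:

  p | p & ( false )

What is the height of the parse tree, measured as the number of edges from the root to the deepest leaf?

6

[Or [Or [And [Not p]]] | [And [And [Not p]] & [Not ( [Or [And [Not false]]] )]]]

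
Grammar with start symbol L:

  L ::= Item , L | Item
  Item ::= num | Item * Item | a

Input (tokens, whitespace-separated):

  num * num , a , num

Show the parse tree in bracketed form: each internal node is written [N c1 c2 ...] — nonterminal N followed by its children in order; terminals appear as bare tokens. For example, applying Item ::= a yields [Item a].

L
Item , L
Item * Item , L
num * Item , L
num * num , L
num * num , Item , L
num * num , a , L
num * num , a , Item
num * num , a , num

[L [Item [Item num] * [Item num]] , [L [Item a] , [L [Item num]]]]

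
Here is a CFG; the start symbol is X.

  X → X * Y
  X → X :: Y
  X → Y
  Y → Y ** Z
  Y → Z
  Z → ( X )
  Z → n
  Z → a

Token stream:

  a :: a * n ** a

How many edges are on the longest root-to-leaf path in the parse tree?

[X [X [X [Y [Z a]]] :: [Y [Z a]]] * [Y [Y [Z n]] ** [Z a]]]

5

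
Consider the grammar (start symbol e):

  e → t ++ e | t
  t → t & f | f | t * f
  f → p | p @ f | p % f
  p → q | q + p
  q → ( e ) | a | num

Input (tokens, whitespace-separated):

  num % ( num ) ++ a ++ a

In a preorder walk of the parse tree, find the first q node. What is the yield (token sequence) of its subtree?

[e [t [f [p [q num]] % [f [p [q ( [e [t [f [p [q num]]]]] )]]]]] ++ [e [t [f [p [q a]]]] ++ [e [t [f [p [q a]]]]]]]

num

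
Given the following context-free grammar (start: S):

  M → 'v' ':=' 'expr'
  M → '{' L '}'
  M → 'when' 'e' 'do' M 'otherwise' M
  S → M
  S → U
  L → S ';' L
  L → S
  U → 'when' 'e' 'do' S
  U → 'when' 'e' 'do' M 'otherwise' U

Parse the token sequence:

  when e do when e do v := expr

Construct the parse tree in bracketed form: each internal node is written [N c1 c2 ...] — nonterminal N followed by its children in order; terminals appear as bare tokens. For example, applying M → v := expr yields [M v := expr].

[S [U when e do [S [U when e do [S [M v := expr]]]]]]

S
U
when e do S
when e do U
when e do when e do S
when e do when e do M
when e do when e do v := expr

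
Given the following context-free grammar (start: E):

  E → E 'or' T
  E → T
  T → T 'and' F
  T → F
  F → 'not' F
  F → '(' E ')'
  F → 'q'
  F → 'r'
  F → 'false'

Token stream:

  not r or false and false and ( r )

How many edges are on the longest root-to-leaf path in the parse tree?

[E [E [T [F not [F r]]]] or [T [T [T [F false]] and [F false]] and [F ( [E [T [F r]]] )]]]

6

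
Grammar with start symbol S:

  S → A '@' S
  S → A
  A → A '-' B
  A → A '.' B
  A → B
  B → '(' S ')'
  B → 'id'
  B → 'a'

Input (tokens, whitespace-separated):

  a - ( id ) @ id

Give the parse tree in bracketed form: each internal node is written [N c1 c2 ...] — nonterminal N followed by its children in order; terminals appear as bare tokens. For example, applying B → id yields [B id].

[S [A [A [B a]] - [B ( [S [A [B id]]] )]] @ [S [A [B id]]]]

S
A @ S
A - B @ S
B - B @ S
a - B @ S
a - ( S ) @ S
a - ( A ) @ S
a - ( B ) @ S
a - ( id ) @ S
a - ( id ) @ A
a - ( id ) @ B
a - ( id ) @ id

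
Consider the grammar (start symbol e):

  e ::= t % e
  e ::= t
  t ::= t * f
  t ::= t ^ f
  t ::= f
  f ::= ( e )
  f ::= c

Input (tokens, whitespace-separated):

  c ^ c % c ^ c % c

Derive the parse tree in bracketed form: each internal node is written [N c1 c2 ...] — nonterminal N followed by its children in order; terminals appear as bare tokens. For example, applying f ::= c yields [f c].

[e [t [t [f c]] ^ [f c]] % [e [t [t [f c]] ^ [f c]] % [e [t [f c]]]]]

e
t % e
t ^ f % e
f ^ f % e
c ^ f % e
c ^ c % e
c ^ c % t % e
c ^ c % t ^ f % e
c ^ c % f ^ f % e
c ^ c % c ^ f % e
c ^ c % c ^ c % e
c ^ c % c ^ c % t
c ^ c % c ^ c % f
c ^ c % c ^ c % c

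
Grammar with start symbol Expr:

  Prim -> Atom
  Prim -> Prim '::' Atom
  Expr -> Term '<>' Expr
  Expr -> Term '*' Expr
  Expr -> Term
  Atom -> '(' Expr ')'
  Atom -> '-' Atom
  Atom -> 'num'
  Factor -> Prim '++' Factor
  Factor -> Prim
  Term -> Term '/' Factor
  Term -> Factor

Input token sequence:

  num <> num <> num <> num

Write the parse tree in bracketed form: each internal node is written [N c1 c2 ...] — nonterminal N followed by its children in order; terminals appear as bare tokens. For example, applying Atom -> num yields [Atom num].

Expr
Term <> Expr
Factor <> Expr
Prim <> Expr
Atom <> Expr
num <> Expr
num <> Term <> Expr
num <> Factor <> Expr
num <> Prim <> Expr
num <> Atom <> Expr
num <> num <> Expr
num <> num <> Term <> Expr
num <> num <> Factor <> Expr
num <> num <> Prim <> Expr
num <> num <> Atom <> Expr
num <> num <> num <> Expr
num <> num <> num <> Term
num <> num <> num <> Factor
num <> num <> num <> Prim
num <> num <> num <> Atom
num <> num <> num <> num

[Expr [Term [Factor [Prim [Atom num]]]] <> [Expr [Term [Factor [Prim [Atom num]]]] <> [Expr [Term [Factor [Prim [Atom num]]]] <> [Expr [Term [Factor [Prim [Atom num]]]]]]]]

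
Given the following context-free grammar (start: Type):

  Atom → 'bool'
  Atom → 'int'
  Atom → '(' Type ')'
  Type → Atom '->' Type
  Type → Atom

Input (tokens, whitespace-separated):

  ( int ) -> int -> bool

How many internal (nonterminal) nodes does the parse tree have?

[Type [Atom ( [Type [Atom int]] )] -> [Type [Atom int] -> [Type [Atom bool]]]]

8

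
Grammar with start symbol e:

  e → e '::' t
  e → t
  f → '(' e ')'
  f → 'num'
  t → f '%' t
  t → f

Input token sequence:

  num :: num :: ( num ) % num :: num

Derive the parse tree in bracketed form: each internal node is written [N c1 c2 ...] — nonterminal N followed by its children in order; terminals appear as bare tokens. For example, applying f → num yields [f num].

[e [e [e [e [t [f num]]] :: [t [f num]]] :: [t [f ( [e [t [f num]]] )] % [t [f num]]]] :: [t [f num]]]

e
e :: t
e :: t :: t
e :: t :: t :: t
t :: t :: t :: t
f :: t :: t :: t
num :: t :: t :: t
num :: f :: t :: t
num :: num :: t :: t
num :: num :: f % t :: t
num :: num :: ( e ) % t :: t
num :: num :: ( t ) % t :: t
num :: num :: ( f ) % t :: t
num :: num :: ( num ) % t :: t
num :: num :: ( num ) % f :: t
num :: num :: ( num ) % num :: t
num :: num :: ( num ) % num :: f
num :: num :: ( num ) % num :: num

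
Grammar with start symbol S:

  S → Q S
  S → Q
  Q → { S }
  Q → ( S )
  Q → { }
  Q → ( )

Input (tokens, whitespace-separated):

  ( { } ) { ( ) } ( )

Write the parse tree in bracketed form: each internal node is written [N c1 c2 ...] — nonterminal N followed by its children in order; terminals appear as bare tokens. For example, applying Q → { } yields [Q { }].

[S [Q ( [S [Q { }]] )] [S [Q { [S [Q ( )]] }] [S [Q ( )]]]]

S
Q S
( S ) S
( Q ) S
( { } ) S
( { } ) Q S
( { } ) { S } S
( { } ) { Q } S
( { } ) { ( ) } S
( { } ) { ( ) } Q
( { } ) { ( ) } ( )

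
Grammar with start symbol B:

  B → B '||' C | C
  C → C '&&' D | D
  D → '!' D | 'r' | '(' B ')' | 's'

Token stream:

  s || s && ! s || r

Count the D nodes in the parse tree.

[B [B [B [C [D s]]] || [C [C [D s]] && [D ! [D s]]]] || [C [D r]]]

5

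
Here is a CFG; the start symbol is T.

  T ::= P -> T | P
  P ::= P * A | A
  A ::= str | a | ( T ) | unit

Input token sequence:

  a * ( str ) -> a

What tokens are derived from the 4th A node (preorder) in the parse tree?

[T [P [P [A a]] * [A ( [T [P [A str]]] )]] -> [T [P [A a]]]]

a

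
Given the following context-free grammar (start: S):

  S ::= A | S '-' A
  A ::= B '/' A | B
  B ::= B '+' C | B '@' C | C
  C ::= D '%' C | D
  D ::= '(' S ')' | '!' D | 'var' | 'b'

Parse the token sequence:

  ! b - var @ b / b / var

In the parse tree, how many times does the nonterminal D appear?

6

[S [S [A [B [C [D ! [D b]]]]]] - [A [B [B [C [D var]]] @ [C [D b]]] / [A [B [C [D b]]] / [A [B [C [D var]]]]]]]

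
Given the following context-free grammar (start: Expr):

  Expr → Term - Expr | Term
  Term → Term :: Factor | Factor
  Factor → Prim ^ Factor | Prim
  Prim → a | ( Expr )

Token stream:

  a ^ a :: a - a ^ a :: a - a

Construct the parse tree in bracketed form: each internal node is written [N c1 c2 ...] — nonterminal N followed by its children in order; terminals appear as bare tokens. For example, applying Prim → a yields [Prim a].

Expr
Term - Expr
Term :: Factor - Expr
Factor :: Factor - Expr
Prim ^ Factor :: Factor - Expr
a ^ Factor :: Factor - Expr
a ^ Prim :: Factor - Expr
a ^ a :: Factor - Expr
a ^ a :: Prim - Expr
a ^ a :: a - Expr
a ^ a :: a - Term - Expr
a ^ a :: a - Term :: Factor - Expr
a ^ a :: a - Factor :: Factor - Expr
a ^ a :: a - Prim ^ Factor :: Factor - Expr
a ^ a :: a - a ^ Factor :: Factor - Expr
a ^ a :: a - a ^ Prim :: Factor - Expr
a ^ a :: a - a ^ a :: Factor - Expr
a ^ a :: a - a ^ a :: Prim - Expr
a ^ a :: a - a ^ a :: a - Expr
a ^ a :: a - a ^ a :: a - Term
a ^ a :: a - a ^ a :: a - Factor
a ^ a :: a - a ^ a :: a - Prim
a ^ a :: a - a ^ a :: a - a

[Expr [Term [Term [Factor [Prim a] ^ [Factor [Prim a]]]] :: [Factor [Prim a]]] - [Expr [Term [Term [Factor [Prim a] ^ [Factor [Prim a]]]] :: [Factor [Prim a]]] - [Expr [Term [Factor [Prim a]]]]]]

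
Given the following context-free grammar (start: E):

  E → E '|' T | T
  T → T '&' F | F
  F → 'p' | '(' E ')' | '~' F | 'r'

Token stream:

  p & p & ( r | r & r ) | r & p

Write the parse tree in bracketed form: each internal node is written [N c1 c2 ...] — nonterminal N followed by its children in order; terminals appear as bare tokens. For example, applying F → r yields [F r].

[E [E [T [T [T [F p]] & [F p]] & [F ( [E [E [T [F r]]] | [T [T [F r]] & [F r]]] )]]] | [T [T [F r]] & [F p]]]

E
E | T
T | T
T & F | T
T & F & F | T
F & F & F | T
p & F & F | T
p & p & F | T
p & p & ( E ) | T
p & p & ( E | T ) | T
p & p & ( T | T ) | T
p & p & ( F | T ) | T
p & p & ( r | T ) | T
p & p & ( r | T & F ) | T
p & p & ( r | F & F ) | T
p & p & ( r | r & F ) | T
p & p & ( r | r & r ) | T
p & p & ( r | r & r ) | T & F
p & p & ( r | r & r ) | F & F
p & p & ( r | r & r ) | r & F
p & p & ( r | r & r ) | r & p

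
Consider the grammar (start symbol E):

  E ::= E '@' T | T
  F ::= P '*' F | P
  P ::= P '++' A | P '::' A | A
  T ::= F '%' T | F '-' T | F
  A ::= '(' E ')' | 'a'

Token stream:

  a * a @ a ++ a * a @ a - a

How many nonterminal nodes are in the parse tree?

27

[E [E [E [T [F [P [A a]] * [F [P [A a]]]]]] @ [T [F [P [P [A a]] ++ [A a]] * [F [P [A a]]]]]] @ [T [F [P [A a]]] - [T [F [P [A a]]]]]]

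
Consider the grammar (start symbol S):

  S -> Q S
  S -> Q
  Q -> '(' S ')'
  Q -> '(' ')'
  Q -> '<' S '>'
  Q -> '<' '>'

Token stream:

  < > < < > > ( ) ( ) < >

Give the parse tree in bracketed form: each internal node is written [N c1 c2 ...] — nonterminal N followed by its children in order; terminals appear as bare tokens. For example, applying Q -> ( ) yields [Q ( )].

S
Q S
< > S
< > Q S
< > < S > S
< > < Q > S
< > < < > > S
< > < < > > Q S
< > < < > > ( ) S
< > < < > > ( ) Q S
< > < < > > ( ) ( ) S
< > < < > > ( ) ( ) Q
< > < < > > ( ) ( ) < >

[S [Q < >] [S [Q < [S [Q < >]] >] [S [Q ( )] [S [Q ( )] [S [Q < >]]]]]]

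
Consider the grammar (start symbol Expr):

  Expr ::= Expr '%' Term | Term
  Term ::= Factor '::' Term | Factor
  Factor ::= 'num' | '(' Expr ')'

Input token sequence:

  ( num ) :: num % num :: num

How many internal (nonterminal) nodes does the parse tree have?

13

[Expr [Expr [Term [Factor ( [Expr [Term [Factor num]]] )] :: [Term [Factor num]]]] % [Term [Factor num] :: [Term [Factor num]]]]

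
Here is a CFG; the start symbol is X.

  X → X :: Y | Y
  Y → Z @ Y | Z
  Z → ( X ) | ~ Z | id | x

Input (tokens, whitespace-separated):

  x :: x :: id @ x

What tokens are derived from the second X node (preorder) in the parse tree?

x :: x

[X [X [X [Y [Z x]]] :: [Y [Z x]]] :: [Y [Z id] @ [Y [Z x]]]]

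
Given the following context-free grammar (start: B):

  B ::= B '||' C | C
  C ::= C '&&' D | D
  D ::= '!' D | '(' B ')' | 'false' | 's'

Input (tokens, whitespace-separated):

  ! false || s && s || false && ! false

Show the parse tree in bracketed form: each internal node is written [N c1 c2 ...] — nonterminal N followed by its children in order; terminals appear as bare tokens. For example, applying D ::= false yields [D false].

B
B || C
B || C || C
C || C || C
D || C || C
! D || C || C
! false || C || C
! false || C && D || C
! false || D && D || C
! false || s && D || C
! false || s && s || C
! false || s && s || C && D
! false || s && s || D && D
! false || s && s || false && D
! false || s && s || false && ! D
! false || s && s || false && ! false

[B [B [B [C [D ! [D false]]]] || [C [C [D s]] && [D s]]] || [C [C [D false]] && [D ! [D false]]]]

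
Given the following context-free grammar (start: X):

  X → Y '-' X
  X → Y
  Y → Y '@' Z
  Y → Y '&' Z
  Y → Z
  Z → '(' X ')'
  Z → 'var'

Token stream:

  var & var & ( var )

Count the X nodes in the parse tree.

2

[X [Y [Y [Y [Z var]] & [Z var]] & [Z ( [X [Y [Z var]]] )]]]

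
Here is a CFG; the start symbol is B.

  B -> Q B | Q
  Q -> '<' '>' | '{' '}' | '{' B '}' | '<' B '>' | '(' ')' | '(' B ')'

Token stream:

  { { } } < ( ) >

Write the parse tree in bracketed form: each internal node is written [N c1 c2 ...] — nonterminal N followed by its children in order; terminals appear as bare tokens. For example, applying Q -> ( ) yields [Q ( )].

[B [Q { [B [Q { }]] }] [B [Q < [B [Q ( )]] >]]]

B
Q B
{ B } B
{ Q } B
{ { } } B
{ { } } Q
{ { } } < B >
{ { } } < Q >
{ { } } < ( ) >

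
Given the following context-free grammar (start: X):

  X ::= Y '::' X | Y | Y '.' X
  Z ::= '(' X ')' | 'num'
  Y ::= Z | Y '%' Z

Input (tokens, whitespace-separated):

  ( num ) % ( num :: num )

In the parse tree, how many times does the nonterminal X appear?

[X [Y [Y [Z ( [X [Y [Z num]]] )]] % [Z ( [X [Y [Z num]] :: [X [Y [Z num]]]] )]]]

4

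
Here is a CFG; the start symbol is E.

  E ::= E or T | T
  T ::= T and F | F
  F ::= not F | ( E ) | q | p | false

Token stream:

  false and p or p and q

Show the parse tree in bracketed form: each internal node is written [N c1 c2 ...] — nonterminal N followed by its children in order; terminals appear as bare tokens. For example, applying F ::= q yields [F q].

E
E or T
T or T
T and F or T
F and F or T
false and F or T
false and p or T
false and p or T and F
false and p or F and F
false and p or p and F
false and p or p and q

[E [E [T [T [F false]] and [F p]]] or [T [T [F p]] and [F q]]]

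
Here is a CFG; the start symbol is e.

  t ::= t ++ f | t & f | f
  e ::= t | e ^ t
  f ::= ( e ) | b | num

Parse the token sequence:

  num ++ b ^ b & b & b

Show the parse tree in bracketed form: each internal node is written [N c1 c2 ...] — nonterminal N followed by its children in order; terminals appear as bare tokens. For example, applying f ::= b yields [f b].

[e [e [t [t [f num]] ++ [f b]]] ^ [t [t [t [f b]] & [f b]] & [f b]]]

e
e ^ t
t ^ t
t ++ f ^ t
f ++ f ^ t
num ++ f ^ t
num ++ b ^ t
num ++ b ^ t & f
num ++ b ^ t & f & f
num ++ b ^ f & f & f
num ++ b ^ b & f & f
num ++ b ^ b & b & f
num ++ b ^ b & b & b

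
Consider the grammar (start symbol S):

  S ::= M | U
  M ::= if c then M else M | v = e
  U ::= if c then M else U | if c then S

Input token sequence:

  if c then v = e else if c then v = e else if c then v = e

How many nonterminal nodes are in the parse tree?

8

[S [U if c then [M v = e] else [U if c then [M v = e] else [U if c then [S [M v = e]]]]]]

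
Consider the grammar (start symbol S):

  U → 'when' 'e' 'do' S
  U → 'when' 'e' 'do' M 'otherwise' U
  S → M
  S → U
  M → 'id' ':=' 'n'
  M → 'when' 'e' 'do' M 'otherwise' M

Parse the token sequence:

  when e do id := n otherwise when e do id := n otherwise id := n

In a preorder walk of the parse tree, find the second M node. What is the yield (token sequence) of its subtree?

[S [M when e do [M id := n] otherwise [M when e do [M id := n] otherwise [M id := n]]]]

id := n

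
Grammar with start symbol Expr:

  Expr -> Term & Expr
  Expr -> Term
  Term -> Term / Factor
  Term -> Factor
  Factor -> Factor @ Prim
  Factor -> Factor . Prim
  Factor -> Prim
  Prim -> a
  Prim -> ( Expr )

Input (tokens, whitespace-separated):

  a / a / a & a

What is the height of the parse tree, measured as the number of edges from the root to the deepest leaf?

6

[Expr [Term [Term [Term [Factor [Prim a]]] / [Factor [Prim a]]] / [Factor [Prim a]]] & [Expr [Term [Factor [Prim a]]]]]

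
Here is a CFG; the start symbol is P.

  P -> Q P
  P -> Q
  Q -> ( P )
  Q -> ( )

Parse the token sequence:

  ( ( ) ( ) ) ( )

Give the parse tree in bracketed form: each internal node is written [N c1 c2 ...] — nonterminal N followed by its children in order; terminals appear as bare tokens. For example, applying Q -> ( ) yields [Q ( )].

P
Q P
( P ) P
( Q P ) P
( ( ) P ) P
( ( ) Q ) P
( ( ) ( ) ) P
( ( ) ( ) ) Q
( ( ) ( ) ) ( )

[P [Q ( [P [Q ( )] [P [Q ( )]]] )] [P [Q ( )]]]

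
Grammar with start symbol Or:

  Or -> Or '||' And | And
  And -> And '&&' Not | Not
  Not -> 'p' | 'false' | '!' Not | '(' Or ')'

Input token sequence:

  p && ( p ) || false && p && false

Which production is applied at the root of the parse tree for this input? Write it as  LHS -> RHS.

[Or [Or [And [And [Not p]] && [Not ( [Or [And [Not p]]] )]]] || [And [And [And [Not false]] && [Not p]] && [Not false]]]

Or -> Or '||' And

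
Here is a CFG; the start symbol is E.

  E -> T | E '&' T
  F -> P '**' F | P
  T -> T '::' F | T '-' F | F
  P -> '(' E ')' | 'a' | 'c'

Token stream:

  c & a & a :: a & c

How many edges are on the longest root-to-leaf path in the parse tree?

[E [E [E [E [T [F [P c]]]] & [T [F [P a]]]] & [T [T [F [P a]]] :: [F [P a]]]] & [T [F [P c]]]]

7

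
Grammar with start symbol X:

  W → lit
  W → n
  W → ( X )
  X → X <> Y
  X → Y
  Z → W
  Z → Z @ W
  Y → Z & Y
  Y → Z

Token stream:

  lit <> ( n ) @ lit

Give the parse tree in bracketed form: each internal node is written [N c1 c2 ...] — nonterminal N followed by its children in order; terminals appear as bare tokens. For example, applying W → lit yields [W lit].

X
X <> Y
Y <> Y
Z <> Y
W <> Y
lit <> Y
lit <> Z
lit <> Z @ W
lit <> W @ W
lit <> ( X ) @ W
lit <> ( Y ) @ W
lit <> ( Z ) @ W
lit <> ( W ) @ W
lit <> ( n ) @ W
lit <> ( n ) @ lit

[X [X [Y [Z [W lit]]]] <> [Y [Z [Z [W ( [X [Y [Z [W n]]]] )]] @ [W lit]]]]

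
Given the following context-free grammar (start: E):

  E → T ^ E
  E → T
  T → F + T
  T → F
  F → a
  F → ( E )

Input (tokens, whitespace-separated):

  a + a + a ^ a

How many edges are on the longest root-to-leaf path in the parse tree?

[E [T [F a] + [T [F a] + [T [F a]]]] ^ [E [T [F a]]]]

5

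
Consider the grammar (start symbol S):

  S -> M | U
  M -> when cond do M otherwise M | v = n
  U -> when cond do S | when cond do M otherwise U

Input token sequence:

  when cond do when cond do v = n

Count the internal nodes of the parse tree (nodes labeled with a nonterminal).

[S [U when cond do [S [U when cond do [S [M v = n]]]]]]

6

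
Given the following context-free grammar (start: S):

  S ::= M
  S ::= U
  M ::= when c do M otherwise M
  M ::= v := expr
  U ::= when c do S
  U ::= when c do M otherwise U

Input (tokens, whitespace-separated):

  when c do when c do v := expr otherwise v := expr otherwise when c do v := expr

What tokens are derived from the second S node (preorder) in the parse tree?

v := expr

[S [U when c do [M when c do [M v := expr] otherwise [M v := expr]] otherwise [U when c do [S [M v := expr]]]]]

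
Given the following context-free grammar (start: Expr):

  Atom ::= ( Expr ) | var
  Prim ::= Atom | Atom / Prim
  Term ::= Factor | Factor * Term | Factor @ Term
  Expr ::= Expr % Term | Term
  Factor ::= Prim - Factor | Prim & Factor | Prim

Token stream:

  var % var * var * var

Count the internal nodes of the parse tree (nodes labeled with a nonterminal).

[Expr [Expr [Term [Factor [Prim [Atom var]]]]] % [Term [Factor [Prim [Atom var]]] * [Term [Factor [Prim [Atom var]]] * [Term [Factor [Prim [Atom var]]]]]]]

18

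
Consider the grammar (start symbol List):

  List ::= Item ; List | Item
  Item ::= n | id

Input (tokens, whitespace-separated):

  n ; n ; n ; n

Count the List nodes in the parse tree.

[List [Item n] ; [List [Item n] ; [List [Item n] ; [List [Item n]]]]]

4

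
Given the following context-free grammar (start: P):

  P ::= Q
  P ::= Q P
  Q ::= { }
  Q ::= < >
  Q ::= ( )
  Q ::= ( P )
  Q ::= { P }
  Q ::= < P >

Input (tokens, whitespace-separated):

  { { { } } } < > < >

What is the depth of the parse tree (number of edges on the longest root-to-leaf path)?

6

[P [Q { [P [Q { [P [Q { }]] }]] }] [P [Q < >] [P [Q < >]]]]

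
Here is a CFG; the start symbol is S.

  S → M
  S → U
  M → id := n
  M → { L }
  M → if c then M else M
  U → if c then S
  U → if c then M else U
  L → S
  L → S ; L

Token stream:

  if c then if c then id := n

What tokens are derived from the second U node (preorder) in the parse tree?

[S [U if c then [S [U if c then [S [M id := n]]]]]]

if c then id := n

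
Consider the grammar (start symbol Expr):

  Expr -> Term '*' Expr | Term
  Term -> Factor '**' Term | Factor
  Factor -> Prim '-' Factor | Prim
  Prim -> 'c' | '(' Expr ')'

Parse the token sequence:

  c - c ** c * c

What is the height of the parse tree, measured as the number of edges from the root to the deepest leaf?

5

[Expr [Term [Factor [Prim c] - [Factor [Prim c]]] ** [Term [Factor [Prim c]]]] * [Expr [Term [Factor [Prim c]]]]]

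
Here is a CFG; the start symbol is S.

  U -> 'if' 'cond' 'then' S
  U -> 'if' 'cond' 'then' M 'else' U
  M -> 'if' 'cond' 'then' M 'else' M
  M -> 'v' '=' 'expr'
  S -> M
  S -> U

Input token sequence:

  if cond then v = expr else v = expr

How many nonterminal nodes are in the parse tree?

4

[S [M if cond then [M v = expr] else [M v = expr]]]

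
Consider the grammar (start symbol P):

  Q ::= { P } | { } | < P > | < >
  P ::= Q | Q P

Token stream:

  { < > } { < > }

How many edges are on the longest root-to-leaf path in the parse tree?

[P [Q { [P [Q < >]] }] [P [Q { [P [Q < >]] }]]]

5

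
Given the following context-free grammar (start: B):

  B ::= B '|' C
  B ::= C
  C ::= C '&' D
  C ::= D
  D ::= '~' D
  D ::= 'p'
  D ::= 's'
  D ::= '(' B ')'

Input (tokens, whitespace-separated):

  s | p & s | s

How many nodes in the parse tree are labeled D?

[B [B [B [C [D s]]] | [C [C [D p]] & [D s]]] | [C [D s]]]

4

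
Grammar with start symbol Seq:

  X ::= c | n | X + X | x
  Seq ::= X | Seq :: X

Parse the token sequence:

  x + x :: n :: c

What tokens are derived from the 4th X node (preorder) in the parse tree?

n

[Seq [Seq [Seq [X [X x] + [X x]]] :: [X n]] :: [X c]]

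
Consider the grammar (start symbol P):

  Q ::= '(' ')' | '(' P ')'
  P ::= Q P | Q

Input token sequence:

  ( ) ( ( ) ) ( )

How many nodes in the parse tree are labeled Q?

4

[P [Q ( )] [P [Q ( [P [Q ( )]] )] [P [Q ( )]]]]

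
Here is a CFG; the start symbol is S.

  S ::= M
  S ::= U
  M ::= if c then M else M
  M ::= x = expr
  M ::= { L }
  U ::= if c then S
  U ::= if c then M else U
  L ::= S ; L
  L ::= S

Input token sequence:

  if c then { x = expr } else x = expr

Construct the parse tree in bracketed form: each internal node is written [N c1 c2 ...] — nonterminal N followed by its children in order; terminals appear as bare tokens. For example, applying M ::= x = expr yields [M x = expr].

S
M
if c then M else M
if c then { L } else M
if c then { S } else M
if c then { M } else M
if c then { x = expr } else M
if c then { x = expr } else x = expr

[S [M if c then [M { [L [S [M x = expr]]] }] else [M x = expr]]]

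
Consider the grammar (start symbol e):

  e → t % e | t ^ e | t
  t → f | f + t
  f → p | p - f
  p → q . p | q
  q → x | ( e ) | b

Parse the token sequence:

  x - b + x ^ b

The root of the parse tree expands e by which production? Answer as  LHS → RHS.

e → t ^ e

[e [t [f [p [q x]] - [f [p [q b]]]] + [t [f [p [q x]]]]] ^ [e [t [f [p [q b]]]]]]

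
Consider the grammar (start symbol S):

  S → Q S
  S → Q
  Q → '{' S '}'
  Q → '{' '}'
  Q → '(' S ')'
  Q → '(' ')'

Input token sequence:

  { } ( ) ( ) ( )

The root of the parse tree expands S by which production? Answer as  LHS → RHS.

[S [Q { }] [S [Q ( )] [S [Q ( )] [S [Q ( )]]]]]

S → Q S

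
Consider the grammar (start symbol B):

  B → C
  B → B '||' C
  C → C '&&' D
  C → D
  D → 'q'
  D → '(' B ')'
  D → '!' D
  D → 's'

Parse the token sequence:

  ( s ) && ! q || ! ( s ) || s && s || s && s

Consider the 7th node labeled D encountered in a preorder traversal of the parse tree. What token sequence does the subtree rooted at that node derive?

s

[B [B [B [B [C [C [D ( [B [C [D s]]] )]] && [D ! [D q]]]] || [C [D ! [D ( [B [C [D s]]] )]]]] || [C [C [D s]] && [D s]]] || [C [C [D s]] && [D s]]]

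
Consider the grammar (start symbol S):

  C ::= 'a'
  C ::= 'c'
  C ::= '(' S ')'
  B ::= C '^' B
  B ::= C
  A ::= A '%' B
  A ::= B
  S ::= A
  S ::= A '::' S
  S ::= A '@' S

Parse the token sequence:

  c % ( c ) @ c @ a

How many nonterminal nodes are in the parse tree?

[S [A [A [B [C c]]] % [B [C ( [S [A [B [C c]]]] )]]] @ [S [A [B [C c]]] @ [S [A [B [C a]]]]]]

19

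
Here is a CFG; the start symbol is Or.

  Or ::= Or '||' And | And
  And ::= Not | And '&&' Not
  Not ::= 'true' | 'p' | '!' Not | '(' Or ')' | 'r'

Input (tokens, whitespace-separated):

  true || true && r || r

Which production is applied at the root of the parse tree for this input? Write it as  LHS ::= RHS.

Or ::= Or '||' And

[Or [Or [Or [And [Not true]]] || [And [And [Not true]] && [Not r]]] || [And [Not r]]]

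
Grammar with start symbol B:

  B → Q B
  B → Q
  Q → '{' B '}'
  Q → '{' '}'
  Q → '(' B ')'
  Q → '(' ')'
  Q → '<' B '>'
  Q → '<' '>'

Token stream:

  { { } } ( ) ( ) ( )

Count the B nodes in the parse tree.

[B [Q { [B [Q { }]] }] [B [Q ( )] [B [Q ( )] [B [Q ( )]]]]]

5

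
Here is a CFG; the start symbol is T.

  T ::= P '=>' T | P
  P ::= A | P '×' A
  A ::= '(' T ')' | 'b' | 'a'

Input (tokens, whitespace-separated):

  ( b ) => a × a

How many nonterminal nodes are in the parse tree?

11

[T [P [A ( [T [P [A b]]] )]] => [T [P [P [A a]] × [A a]]]]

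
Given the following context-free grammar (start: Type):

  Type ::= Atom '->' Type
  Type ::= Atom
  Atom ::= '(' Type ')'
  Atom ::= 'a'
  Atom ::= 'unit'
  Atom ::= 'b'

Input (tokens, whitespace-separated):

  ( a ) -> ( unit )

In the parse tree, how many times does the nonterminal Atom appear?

[Type [Atom ( [Type [Atom a]] )] -> [Type [Atom ( [Type [Atom unit]] )]]]

4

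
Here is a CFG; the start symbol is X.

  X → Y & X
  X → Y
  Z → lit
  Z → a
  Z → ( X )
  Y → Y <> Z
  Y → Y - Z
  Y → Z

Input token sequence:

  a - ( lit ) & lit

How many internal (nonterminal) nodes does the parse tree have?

[X [Y [Y [Z a]] - [Z ( [X [Y [Z lit]]] )]] & [X [Y [Z lit]]]]

11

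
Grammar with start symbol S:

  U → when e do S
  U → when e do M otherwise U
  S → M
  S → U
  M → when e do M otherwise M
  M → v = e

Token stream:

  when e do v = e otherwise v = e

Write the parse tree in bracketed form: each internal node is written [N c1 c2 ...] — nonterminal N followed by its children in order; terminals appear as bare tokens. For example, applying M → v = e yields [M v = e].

[S [M when e do [M v = e] otherwise [M v = e]]]

S
M
when e do M otherwise M
when e do v = e otherwise M
when e do v = e otherwise v = e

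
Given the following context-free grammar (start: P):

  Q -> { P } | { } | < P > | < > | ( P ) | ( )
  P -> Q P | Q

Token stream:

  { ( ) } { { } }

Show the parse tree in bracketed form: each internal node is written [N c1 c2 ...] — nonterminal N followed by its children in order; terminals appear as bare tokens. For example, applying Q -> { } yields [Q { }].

[P [Q { [P [Q ( )]] }] [P [Q { [P [Q { }]] }]]]

P
Q P
{ P } P
{ Q } P
{ ( ) } P
{ ( ) } Q
{ ( ) } { P }
{ ( ) } { Q }
{ ( ) } { { } }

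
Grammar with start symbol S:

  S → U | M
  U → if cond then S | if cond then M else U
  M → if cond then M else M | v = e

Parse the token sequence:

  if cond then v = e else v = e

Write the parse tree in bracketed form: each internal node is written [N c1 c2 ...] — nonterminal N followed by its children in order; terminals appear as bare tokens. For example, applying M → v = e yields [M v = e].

[S [M if cond then [M v = e] else [M v = e]]]

S
M
if cond then M else M
if cond then v = e else M
if cond then v = e else v = e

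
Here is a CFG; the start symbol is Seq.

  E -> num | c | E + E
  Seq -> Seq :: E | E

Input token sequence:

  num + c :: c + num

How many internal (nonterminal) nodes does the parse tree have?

[Seq [Seq [E [E num] + [E c]]] :: [E [E c] + [E num]]]

8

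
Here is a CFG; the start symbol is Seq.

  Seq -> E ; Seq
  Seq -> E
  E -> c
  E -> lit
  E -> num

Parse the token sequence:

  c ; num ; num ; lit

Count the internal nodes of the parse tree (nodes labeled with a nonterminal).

8

[Seq [E c] ; [Seq [E num] ; [Seq [E num] ; [Seq [E lit]]]]]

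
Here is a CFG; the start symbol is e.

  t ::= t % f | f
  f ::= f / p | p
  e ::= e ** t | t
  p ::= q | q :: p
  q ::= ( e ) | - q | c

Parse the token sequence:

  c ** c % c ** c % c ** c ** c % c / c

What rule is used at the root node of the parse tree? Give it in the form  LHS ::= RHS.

[e [e [e [e [e [t [f [p [q c]]]]] ** [t [t [f [p [q c]]]] % [f [p [q c]]]]] ** [t [t [f [p [q c]]]] % [f [p [q c]]]]] ** [t [f [p [q c]]]]] ** [t [t [f [p [q c]]]] % [f [f [p [q c]]] / [p [q c]]]]]

e ::= e ** t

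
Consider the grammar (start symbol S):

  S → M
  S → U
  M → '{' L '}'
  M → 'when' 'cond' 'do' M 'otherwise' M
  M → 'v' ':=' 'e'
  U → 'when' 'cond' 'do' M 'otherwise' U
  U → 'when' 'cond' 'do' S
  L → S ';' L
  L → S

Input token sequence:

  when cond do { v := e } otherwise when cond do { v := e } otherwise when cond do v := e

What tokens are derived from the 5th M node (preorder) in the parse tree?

[S [U when cond do [M { [L [S [M v := e]]] }] otherwise [U when cond do [M { [L [S [M v := e]]] }] otherwise [U when cond do [S [M v := e]]]]]]

v := e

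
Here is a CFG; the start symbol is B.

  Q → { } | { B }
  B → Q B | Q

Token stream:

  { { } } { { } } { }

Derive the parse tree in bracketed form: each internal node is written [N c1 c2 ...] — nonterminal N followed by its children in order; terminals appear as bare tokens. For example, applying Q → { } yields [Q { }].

[B [Q { [B [Q { }]] }] [B [Q { [B [Q { }]] }] [B [Q { }]]]]

B
Q B
{ B } B
{ Q } B
{ { } } B
{ { } } Q B
{ { } } { B } B
{ { } } { Q } B
{ { } } { { } } B
{ { } } { { } } Q
{ { } } { { } } { }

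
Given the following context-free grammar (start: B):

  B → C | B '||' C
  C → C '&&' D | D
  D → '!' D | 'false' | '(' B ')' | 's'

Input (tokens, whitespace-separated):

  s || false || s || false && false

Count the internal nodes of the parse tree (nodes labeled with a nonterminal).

[B [B [B [B [C [D s]]] || [C [D false]]] || [C [D s]]] || [C [C [D false]] && [D false]]]

14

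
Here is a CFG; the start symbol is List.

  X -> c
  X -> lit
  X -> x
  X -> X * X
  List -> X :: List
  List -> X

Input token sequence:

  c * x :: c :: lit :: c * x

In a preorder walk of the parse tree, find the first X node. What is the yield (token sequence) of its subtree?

c * x

[List [X [X c] * [X x]] :: [List [X c] :: [List [X lit] :: [List [X [X c] * [X x]]]]]]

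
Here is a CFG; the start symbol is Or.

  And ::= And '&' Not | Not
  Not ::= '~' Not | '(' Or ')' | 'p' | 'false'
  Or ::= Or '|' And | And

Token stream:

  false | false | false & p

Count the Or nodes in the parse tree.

3

[Or [Or [Or [And [Not false]]] | [And [Not false]]] | [And [And [Not false]] & [Not p]]]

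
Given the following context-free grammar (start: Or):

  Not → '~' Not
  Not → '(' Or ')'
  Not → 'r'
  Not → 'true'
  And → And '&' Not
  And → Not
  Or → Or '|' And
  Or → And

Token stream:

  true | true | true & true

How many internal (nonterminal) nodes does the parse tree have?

[Or [Or [Or [And [Not true]]] | [And [Not true]]] | [And [And [Not true]] & [Not true]]]

11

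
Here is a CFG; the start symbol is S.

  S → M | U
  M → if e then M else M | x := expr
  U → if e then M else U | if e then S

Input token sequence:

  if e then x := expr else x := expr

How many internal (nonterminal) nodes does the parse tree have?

[S [M if e then [M x := expr] else [M x := expr]]]

4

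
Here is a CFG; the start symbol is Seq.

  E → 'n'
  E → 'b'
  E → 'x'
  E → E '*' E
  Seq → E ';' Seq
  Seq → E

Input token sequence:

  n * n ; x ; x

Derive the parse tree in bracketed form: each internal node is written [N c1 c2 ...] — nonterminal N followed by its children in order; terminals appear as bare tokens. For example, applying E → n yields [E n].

Seq
E ; Seq
E * E ; Seq
n * E ; Seq
n * n ; Seq
n * n ; E ; Seq
n * n ; x ; Seq
n * n ; x ; E
n * n ; x ; x

[Seq [E [E n] * [E n]] ; [Seq [E x] ; [Seq [E x]]]]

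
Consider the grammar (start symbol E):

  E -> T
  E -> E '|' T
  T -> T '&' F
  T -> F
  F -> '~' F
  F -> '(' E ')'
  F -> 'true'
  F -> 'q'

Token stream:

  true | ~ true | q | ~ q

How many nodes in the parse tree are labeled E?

4

[E [E [E [E [T [F true]]] | [T [F ~ [F true]]]] | [T [F q]]] | [T [F ~ [F q]]]]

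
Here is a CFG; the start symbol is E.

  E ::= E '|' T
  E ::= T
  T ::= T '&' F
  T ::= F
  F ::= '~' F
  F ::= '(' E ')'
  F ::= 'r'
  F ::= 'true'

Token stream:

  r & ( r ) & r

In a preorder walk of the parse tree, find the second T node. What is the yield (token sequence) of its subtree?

r & ( r )

[E [T [T [T [F r]] & [F ( [E [T [F r]]] )]] & [F r]]]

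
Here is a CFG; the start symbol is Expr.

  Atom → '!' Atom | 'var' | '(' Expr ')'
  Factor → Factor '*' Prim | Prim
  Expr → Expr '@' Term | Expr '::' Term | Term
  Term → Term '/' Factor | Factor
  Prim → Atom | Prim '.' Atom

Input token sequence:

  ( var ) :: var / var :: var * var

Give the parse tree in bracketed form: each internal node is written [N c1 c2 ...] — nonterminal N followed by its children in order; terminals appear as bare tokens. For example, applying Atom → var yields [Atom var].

[Expr [Expr [Expr [Term [Factor [Prim [Atom ( [Expr [Term [Factor [Prim [Atom var]]]]] )]]]]] :: [Term [Term [Factor [Prim [Atom var]]]] / [Factor [Prim [Atom var]]]]] :: [Term [Factor [Factor [Prim [Atom var]]] * [Prim [Atom var]]]]]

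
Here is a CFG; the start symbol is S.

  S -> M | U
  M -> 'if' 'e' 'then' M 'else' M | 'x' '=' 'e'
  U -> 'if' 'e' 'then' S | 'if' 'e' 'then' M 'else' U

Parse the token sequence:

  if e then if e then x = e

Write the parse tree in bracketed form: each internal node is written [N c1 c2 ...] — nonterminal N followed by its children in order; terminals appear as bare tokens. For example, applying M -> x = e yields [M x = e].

[S [U if e then [S [U if e then [S [M x = e]]]]]]

S
U
if e then S
if e then U
if e then if e then S
if e then if e then M
if e then if e then x = e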